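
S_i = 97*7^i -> [97, 679, 4753, 33271, 232897]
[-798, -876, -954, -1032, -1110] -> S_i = -798 + -78*i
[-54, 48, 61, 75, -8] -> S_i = Random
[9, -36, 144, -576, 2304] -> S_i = 9*-4^i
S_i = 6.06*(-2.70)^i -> [6.06, -16.36, 44.18, -119.28, 322.05]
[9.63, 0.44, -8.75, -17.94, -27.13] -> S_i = 9.63 + -9.19*i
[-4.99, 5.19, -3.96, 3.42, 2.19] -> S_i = Random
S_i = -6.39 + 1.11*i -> [-6.39, -5.28, -4.17, -3.06, -1.95]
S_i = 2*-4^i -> [2, -8, 32, -128, 512]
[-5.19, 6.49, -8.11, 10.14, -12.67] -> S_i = -5.19*(-1.25)^i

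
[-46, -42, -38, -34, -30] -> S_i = -46 + 4*i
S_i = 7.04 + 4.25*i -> [7.04, 11.29, 15.54, 19.79, 24.04]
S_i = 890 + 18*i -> [890, 908, 926, 944, 962]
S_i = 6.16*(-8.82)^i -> [6.16, -54.33, 479.2, -4226.55, 37278.21]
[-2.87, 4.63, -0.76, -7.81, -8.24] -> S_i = Random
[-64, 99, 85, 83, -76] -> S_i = Random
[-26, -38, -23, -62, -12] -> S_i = Random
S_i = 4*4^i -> [4, 16, 64, 256, 1024]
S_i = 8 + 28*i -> [8, 36, 64, 92, 120]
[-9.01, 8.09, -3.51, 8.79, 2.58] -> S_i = Random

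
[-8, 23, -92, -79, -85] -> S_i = Random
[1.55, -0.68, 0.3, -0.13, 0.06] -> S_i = 1.55*(-0.44)^i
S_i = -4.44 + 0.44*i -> [-4.44, -4.0, -3.56, -3.12, -2.68]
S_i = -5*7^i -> [-5, -35, -245, -1715, -12005]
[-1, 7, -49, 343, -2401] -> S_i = -1*-7^i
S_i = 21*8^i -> [21, 168, 1344, 10752, 86016]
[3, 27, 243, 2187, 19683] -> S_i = 3*9^i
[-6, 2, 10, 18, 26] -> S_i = -6 + 8*i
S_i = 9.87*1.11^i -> [9.87, 10.96, 12.16, 13.5, 14.98]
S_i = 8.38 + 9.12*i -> [8.38, 17.5, 26.62, 35.74, 44.86]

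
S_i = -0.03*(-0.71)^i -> [-0.03, 0.02, -0.02, 0.01, -0.01]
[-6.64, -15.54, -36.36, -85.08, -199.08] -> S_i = -6.64*2.34^i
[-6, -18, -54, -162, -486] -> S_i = -6*3^i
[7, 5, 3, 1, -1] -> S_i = 7 + -2*i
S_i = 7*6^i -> [7, 42, 252, 1512, 9072]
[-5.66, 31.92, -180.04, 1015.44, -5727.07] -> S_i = -5.66*(-5.64)^i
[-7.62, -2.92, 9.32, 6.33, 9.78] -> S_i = Random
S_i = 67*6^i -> [67, 402, 2412, 14472, 86832]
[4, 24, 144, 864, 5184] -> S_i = 4*6^i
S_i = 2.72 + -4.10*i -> [2.72, -1.38, -5.48, -9.58, -13.68]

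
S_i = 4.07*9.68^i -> [4.07, 39.4, 381.37, 3691.65, 35735.17]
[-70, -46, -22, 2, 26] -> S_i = -70 + 24*i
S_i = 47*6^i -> [47, 282, 1692, 10152, 60912]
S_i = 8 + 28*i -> [8, 36, 64, 92, 120]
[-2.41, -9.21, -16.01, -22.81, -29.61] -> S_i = -2.41 + -6.80*i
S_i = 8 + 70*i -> [8, 78, 148, 218, 288]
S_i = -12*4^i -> [-12, -48, -192, -768, -3072]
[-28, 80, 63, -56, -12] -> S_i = Random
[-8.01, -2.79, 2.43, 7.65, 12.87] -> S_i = -8.01 + 5.22*i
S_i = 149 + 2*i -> [149, 151, 153, 155, 157]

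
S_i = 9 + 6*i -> [9, 15, 21, 27, 33]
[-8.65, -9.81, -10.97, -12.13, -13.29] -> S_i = -8.65 + -1.16*i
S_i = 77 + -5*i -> [77, 72, 67, 62, 57]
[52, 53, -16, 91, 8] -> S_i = Random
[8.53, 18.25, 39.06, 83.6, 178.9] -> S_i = 8.53*2.14^i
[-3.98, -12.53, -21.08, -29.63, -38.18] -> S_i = -3.98 + -8.55*i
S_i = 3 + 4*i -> [3, 7, 11, 15, 19]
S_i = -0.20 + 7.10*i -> [-0.2, 6.9, 14.0, 21.1, 28.2]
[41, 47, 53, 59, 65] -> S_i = 41 + 6*i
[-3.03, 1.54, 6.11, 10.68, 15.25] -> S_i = -3.03 + 4.57*i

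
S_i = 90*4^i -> [90, 360, 1440, 5760, 23040]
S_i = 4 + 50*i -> [4, 54, 104, 154, 204]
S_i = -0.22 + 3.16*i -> [-0.22, 2.94, 6.1, 9.26, 12.42]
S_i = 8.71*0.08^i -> [8.71, 0.7, 0.06, 0.0, 0.0]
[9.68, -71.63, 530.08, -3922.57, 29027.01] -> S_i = 9.68*(-7.40)^i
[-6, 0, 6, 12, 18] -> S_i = -6 + 6*i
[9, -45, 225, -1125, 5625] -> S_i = 9*-5^i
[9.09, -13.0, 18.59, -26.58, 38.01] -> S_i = 9.09*(-1.43)^i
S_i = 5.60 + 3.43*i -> [5.6, 9.03, 12.46, 15.89, 19.32]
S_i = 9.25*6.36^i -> [9.25, 58.83, 374.16, 2379.65, 15134.57]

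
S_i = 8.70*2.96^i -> [8.7, 25.75, 76.23, 225.63, 667.86]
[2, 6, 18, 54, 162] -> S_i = 2*3^i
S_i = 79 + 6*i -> [79, 85, 91, 97, 103]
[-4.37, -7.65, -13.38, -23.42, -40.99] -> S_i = -4.37*1.75^i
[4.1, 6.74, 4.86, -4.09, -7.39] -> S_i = Random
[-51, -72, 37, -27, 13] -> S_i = Random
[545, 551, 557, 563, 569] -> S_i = 545 + 6*i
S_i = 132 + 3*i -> [132, 135, 138, 141, 144]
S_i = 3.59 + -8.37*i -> [3.59, -4.78, -13.15, -21.52, -29.89]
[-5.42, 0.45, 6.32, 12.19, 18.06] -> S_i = -5.42 + 5.87*i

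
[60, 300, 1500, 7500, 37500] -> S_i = 60*5^i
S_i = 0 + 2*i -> [0, 2, 4, 6, 8]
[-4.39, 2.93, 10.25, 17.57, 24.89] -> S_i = -4.39 + 7.32*i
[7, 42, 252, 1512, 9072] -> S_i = 7*6^i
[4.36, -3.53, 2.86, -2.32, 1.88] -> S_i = 4.36*(-0.81)^i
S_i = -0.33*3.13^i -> [-0.33, -1.03, -3.23, -10.12, -31.67]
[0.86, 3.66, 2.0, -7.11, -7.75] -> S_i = Random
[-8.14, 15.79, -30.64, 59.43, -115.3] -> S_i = -8.14*(-1.94)^i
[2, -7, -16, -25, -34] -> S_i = 2 + -9*i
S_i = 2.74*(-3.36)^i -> [2.74, -9.21, 30.93, -103.94, 349.23]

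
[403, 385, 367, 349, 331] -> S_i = 403 + -18*i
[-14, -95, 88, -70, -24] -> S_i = Random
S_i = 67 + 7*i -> [67, 74, 81, 88, 95]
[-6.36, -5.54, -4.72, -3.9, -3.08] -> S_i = -6.36 + 0.82*i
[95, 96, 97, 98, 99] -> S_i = 95 + 1*i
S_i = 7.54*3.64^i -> [7.54, 27.45, 99.9, 363.64, 1323.66]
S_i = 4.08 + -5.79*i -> [4.08, -1.71, -7.5, -13.29, -19.08]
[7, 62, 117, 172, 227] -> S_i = 7 + 55*i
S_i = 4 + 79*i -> [4, 83, 162, 241, 320]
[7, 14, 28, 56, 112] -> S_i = 7*2^i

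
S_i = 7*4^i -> [7, 28, 112, 448, 1792]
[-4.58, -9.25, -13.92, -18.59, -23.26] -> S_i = -4.58 + -4.67*i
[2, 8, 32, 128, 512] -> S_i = 2*4^i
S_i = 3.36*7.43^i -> [3.36, 24.96, 185.49, 1378.18, 10239.87]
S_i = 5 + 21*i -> [5, 26, 47, 68, 89]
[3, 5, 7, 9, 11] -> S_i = 3 + 2*i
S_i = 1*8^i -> [1, 8, 64, 512, 4096]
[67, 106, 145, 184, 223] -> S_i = 67 + 39*i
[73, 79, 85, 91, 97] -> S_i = 73 + 6*i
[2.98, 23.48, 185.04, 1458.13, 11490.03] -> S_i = 2.98*7.88^i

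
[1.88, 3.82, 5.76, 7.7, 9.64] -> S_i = 1.88 + 1.94*i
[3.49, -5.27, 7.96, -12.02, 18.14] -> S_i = 3.49*(-1.51)^i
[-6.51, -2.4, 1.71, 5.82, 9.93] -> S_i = -6.51 + 4.11*i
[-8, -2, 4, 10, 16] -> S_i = -8 + 6*i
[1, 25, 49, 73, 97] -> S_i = 1 + 24*i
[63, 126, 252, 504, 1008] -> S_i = 63*2^i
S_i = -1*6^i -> [-1, -6, -36, -216, -1296]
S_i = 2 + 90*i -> [2, 92, 182, 272, 362]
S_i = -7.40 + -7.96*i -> [-7.4, -15.36, -23.32, -31.28, -39.24]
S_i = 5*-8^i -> [5, -40, 320, -2560, 20480]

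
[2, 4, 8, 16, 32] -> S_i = 2*2^i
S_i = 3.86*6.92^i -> [3.86, 26.71, 184.84, 1279.1, 8851.39]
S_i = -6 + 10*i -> [-6, 4, 14, 24, 34]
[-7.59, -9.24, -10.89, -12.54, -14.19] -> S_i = -7.59 + -1.65*i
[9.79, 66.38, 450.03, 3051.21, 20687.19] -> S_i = 9.79*6.78^i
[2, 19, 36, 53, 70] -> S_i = 2 + 17*i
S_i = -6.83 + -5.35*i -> [-6.83, -12.18, -17.53, -22.88, -28.23]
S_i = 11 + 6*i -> [11, 17, 23, 29, 35]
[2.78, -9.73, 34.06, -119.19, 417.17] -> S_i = 2.78*(-3.50)^i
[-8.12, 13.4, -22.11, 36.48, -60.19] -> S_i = -8.12*(-1.65)^i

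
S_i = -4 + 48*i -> [-4, 44, 92, 140, 188]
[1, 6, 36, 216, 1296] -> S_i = 1*6^i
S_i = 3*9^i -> [3, 27, 243, 2187, 19683]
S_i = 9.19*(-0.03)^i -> [9.19, -0.28, 0.01, -0.0, 0.0]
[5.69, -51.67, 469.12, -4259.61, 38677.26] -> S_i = 5.69*(-9.08)^i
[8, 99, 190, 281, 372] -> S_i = 8 + 91*i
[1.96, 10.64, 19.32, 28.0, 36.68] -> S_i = 1.96 + 8.68*i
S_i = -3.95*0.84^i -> [-3.95, -3.32, -2.79, -2.34, -1.97]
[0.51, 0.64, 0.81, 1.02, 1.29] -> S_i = 0.51*1.26^i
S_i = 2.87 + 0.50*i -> [2.87, 3.37, 3.87, 4.37, 4.87]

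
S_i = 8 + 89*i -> [8, 97, 186, 275, 364]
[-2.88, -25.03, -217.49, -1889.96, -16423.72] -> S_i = -2.88*8.69^i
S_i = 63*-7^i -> [63, -441, 3087, -21609, 151263]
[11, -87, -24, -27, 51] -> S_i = Random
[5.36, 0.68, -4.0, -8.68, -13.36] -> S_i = 5.36 + -4.68*i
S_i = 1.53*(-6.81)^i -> [1.53, -10.42, 70.96, -483.21, 3290.64]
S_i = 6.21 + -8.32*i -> [6.21, -2.11, -10.43, -18.75, -27.07]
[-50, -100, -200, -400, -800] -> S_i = -50*2^i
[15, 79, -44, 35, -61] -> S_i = Random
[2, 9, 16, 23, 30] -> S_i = 2 + 7*i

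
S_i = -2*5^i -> [-2, -10, -50, -250, -1250]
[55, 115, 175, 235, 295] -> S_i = 55 + 60*i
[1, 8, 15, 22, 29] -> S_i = 1 + 7*i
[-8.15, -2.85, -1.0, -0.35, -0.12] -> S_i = -8.15*0.35^i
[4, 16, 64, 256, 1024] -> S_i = 4*4^i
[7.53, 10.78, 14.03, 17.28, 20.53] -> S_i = 7.53 + 3.25*i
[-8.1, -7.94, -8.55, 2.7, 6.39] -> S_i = Random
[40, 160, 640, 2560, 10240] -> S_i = 40*4^i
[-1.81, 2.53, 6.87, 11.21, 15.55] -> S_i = -1.81 + 4.34*i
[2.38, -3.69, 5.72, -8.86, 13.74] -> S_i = 2.38*(-1.55)^i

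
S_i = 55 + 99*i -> [55, 154, 253, 352, 451]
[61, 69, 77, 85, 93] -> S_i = 61 + 8*i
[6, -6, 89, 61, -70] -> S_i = Random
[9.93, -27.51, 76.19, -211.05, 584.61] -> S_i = 9.93*(-2.77)^i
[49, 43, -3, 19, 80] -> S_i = Random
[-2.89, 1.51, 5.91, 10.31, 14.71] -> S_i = -2.89 + 4.40*i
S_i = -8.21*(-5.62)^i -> [-8.21, 46.14, -259.31, 1457.31, -8190.09]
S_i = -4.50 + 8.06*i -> [-4.5, 3.56, 11.62, 19.68, 27.74]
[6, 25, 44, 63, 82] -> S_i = 6 + 19*i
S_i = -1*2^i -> [-1, -2, -4, -8, -16]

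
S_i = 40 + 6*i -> [40, 46, 52, 58, 64]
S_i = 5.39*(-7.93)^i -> [5.39, -42.74, 338.95, -2687.87, 21314.81]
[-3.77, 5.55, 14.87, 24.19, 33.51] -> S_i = -3.77 + 9.32*i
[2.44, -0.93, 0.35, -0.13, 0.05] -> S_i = 2.44*(-0.38)^i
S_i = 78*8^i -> [78, 624, 4992, 39936, 319488]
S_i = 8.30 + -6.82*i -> [8.3, 1.48, -5.34, -12.16, -18.98]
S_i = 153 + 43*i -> [153, 196, 239, 282, 325]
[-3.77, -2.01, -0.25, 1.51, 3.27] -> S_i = -3.77 + 1.76*i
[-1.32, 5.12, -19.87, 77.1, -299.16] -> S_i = -1.32*(-3.88)^i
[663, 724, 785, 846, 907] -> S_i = 663 + 61*i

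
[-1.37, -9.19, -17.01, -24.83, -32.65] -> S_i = -1.37 + -7.82*i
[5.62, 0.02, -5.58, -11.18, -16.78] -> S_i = 5.62 + -5.60*i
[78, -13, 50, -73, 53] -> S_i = Random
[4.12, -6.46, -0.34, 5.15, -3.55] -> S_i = Random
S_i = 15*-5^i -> [15, -75, 375, -1875, 9375]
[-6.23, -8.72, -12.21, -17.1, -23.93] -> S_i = -6.23*1.40^i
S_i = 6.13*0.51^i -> [6.13, 3.13, 1.59, 0.81, 0.41]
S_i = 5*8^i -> [5, 40, 320, 2560, 20480]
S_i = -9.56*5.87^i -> [-9.56, -56.12, -329.41, -1933.62, -11350.38]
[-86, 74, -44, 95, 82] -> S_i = Random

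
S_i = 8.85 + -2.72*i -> [8.85, 6.13, 3.41, 0.69, -2.03]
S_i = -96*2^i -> [-96, -192, -384, -768, -1536]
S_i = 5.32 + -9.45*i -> [5.32, -4.13, -13.58, -23.03, -32.48]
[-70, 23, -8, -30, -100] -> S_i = Random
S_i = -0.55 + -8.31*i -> [-0.55, -8.86, -17.17, -25.48, -33.79]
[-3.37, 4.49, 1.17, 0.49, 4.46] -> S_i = Random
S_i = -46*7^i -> [-46, -322, -2254, -15778, -110446]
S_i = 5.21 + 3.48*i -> [5.21, 8.69, 12.17, 15.65, 19.13]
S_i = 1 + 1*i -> [1, 2, 3, 4, 5]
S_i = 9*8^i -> [9, 72, 576, 4608, 36864]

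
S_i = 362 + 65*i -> [362, 427, 492, 557, 622]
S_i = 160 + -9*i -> [160, 151, 142, 133, 124]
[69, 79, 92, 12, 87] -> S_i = Random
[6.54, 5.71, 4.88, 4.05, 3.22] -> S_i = 6.54 + -0.83*i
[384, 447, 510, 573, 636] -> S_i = 384 + 63*i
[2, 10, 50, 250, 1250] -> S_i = 2*5^i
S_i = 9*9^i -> [9, 81, 729, 6561, 59049]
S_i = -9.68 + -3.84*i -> [-9.68, -13.52, -17.36, -21.2, -25.04]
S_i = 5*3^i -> [5, 15, 45, 135, 405]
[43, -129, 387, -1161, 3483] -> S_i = 43*-3^i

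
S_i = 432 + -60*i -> [432, 372, 312, 252, 192]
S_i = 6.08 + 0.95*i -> [6.08, 7.03, 7.98, 8.93, 9.88]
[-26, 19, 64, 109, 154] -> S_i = -26 + 45*i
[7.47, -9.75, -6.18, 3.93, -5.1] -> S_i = Random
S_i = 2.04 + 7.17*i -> [2.04, 9.21, 16.38, 23.55, 30.72]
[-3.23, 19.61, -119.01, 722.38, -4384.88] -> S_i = -3.23*(-6.07)^i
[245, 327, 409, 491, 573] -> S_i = 245 + 82*i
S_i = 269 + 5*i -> [269, 274, 279, 284, 289]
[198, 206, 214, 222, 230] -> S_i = 198 + 8*i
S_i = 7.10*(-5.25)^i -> [7.1, -37.28, 195.69, -1027.39, 5393.81]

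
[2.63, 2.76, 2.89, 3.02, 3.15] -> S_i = 2.63 + 0.13*i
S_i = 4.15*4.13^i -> [4.15, 17.14, 70.79, 292.35, 1207.39]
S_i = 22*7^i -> [22, 154, 1078, 7546, 52822]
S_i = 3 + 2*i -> [3, 5, 7, 9, 11]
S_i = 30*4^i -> [30, 120, 480, 1920, 7680]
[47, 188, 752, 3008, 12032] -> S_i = 47*4^i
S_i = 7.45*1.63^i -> [7.45, 12.14, 19.79, 32.26, 52.59]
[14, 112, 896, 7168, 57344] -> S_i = 14*8^i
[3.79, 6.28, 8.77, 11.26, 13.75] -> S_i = 3.79 + 2.49*i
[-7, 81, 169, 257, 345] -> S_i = -7 + 88*i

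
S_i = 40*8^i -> [40, 320, 2560, 20480, 163840]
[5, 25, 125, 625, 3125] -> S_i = 5*5^i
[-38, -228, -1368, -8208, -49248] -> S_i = -38*6^i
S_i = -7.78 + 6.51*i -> [-7.78, -1.27, 5.24, 11.75, 18.26]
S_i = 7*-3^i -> [7, -21, 63, -189, 567]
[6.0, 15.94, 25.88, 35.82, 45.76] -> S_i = 6.00 + 9.94*i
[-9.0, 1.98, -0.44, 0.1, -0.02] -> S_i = -9.00*(-0.22)^i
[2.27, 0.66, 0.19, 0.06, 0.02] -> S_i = 2.27*0.29^i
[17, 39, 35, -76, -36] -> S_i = Random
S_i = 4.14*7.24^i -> [4.14, 29.97, 217.01, 1571.14, 11375.08]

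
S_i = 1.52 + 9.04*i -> [1.52, 10.56, 19.6, 28.64, 37.68]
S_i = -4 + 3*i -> [-4, -1, 2, 5, 8]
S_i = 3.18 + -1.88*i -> [3.18, 1.3, -0.58, -2.46, -4.34]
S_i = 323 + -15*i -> [323, 308, 293, 278, 263]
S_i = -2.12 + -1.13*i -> [-2.12, -3.25, -4.38, -5.51, -6.64]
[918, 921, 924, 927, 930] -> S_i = 918 + 3*i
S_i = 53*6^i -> [53, 318, 1908, 11448, 68688]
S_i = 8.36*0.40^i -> [8.36, 3.34, 1.34, 0.54, 0.21]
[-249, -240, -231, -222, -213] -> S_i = -249 + 9*i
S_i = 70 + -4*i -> [70, 66, 62, 58, 54]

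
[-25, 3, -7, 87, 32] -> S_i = Random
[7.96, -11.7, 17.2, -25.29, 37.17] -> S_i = 7.96*(-1.47)^i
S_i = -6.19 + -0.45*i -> [-6.19, -6.64, -7.09, -7.54, -7.99]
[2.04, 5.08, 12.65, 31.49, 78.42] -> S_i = 2.04*2.49^i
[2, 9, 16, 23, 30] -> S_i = 2 + 7*i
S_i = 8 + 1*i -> [8, 9, 10, 11, 12]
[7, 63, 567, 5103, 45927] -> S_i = 7*9^i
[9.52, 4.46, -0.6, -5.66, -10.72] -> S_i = 9.52 + -5.06*i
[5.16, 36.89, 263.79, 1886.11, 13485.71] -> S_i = 5.16*7.15^i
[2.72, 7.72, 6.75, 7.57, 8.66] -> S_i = Random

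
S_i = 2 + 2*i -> [2, 4, 6, 8, 10]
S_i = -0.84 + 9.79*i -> [-0.84, 8.95, 18.74, 28.53, 38.32]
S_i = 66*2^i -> [66, 132, 264, 528, 1056]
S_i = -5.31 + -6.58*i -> [-5.31, -11.89, -18.47, -25.05, -31.63]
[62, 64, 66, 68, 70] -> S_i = 62 + 2*i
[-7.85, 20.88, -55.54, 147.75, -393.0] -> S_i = -7.85*(-2.66)^i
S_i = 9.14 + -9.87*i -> [9.14, -0.73, -10.6, -20.47, -30.34]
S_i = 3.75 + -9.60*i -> [3.75, -5.85, -15.45, -25.05, -34.65]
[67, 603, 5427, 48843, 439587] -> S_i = 67*9^i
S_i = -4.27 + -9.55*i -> [-4.27, -13.82, -23.37, -32.92, -42.47]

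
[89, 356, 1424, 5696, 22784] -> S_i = 89*4^i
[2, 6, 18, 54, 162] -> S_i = 2*3^i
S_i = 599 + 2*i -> [599, 601, 603, 605, 607]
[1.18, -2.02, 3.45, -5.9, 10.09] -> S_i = 1.18*(-1.71)^i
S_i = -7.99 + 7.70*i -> [-7.99, -0.29, 7.41, 15.11, 22.81]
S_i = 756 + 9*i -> [756, 765, 774, 783, 792]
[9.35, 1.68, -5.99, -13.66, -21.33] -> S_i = 9.35 + -7.67*i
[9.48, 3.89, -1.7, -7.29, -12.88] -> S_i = 9.48 + -5.59*i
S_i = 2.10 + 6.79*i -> [2.1, 8.89, 15.68, 22.47, 29.26]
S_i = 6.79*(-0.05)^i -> [6.79, -0.34, 0.02, -0.0, 0.0]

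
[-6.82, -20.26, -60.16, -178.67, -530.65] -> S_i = -6.82*2.97^i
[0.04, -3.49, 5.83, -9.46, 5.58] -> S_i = Random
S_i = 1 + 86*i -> [1, 87, 173, 259, 345]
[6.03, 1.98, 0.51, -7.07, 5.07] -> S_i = Random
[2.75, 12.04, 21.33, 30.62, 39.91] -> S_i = 2.75 + 9.29*i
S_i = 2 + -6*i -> [2, -4, -10, -16, -22]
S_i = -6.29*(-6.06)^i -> [-6.29, 38.12, -230.99, 1399.81, -8482.84]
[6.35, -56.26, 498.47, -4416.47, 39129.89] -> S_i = 6.35*(-8.86)^i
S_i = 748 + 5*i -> [748, 753, 758, 763, 768]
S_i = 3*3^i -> [3, 9, 27, 81, 243]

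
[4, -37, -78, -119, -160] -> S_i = 4 + -41*i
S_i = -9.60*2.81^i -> [-9.6, -26.98, -75.8, -213.01, -598.54]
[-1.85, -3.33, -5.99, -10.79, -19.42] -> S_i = -1.85*1.80^i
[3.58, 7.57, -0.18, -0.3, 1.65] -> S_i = Random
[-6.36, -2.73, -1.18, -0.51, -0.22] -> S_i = -6.36*0.43^i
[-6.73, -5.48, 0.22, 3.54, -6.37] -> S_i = Random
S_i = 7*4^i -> [7, 28, 112, 448, 1792]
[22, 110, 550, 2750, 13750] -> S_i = 22*5^i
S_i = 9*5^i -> [9, 45, 225, 1125, 5625]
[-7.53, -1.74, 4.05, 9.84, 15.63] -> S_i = -7.53 + 5.79*i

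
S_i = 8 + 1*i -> [8, 9, 10, 11, 12]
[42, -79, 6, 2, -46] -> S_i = Random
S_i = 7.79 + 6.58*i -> [7.79, 14.37, 20.95, 27.53, 34.11]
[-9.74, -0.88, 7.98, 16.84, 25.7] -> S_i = -9.74 + 8.86*i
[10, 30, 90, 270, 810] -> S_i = 10*3^i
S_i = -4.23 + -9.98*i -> [-4.23, -14.21, -24.19, -34.17, -44.15]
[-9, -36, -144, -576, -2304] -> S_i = -9*4^i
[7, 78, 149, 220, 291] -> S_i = 7 + 71*i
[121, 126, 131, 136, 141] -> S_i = 121 + 5*i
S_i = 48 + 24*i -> [48, 72, 96, 120, 144]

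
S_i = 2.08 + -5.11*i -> [2.08, -3.03, -8.14, -13.25, -18.36]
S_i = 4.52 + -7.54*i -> [4.52, -3.02, -10.56, -18.1, -25.64]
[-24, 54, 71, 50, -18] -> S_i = Random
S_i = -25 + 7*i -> [-25, -18, -11, -4, 3]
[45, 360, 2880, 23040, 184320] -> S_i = 45*8^i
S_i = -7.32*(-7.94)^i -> [-7.32, 58.12, -461.48, 3664.14, -29093.31]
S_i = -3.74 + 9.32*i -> [-3.74, 5.58, 14.9, 24.22, 33.54]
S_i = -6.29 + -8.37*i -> [-6.29, -14.66, -23.03, -31.4, -39.77]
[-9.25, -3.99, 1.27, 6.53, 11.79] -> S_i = -9.25 + 5.26*i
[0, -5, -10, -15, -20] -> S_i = 0 + -5*i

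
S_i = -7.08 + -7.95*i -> [-7.08, -15.03, -22.98, -30.93, -38.88]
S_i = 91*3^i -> [91, 273, 819, 2457, 7371]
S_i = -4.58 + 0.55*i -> [-4.58, -4.03, -3.48, -2.93, -2.38]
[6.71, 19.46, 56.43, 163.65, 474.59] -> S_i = 6.71*2.90^i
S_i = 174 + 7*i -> [174, 181, 188, 195, 202]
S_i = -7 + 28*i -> [-7, 21, 49, 77, 105]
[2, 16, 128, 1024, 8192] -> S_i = 2*8^i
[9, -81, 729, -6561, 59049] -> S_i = 9*-9^i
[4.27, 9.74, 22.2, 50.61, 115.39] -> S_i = 4.27*2.28^i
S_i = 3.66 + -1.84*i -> [3.66, 1.82, -0.02, -1.86, -3.7]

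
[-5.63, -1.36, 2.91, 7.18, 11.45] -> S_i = -5.63 + 4.27*i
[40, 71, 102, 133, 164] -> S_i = 40 + 31*i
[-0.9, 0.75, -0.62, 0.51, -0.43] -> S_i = -0.90*(-0.83)^i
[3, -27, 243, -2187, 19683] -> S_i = 3*-9^i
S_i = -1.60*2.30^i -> [-1.6, -3.68, -8.46, -19.47, -44.77]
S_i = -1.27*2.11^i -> [-1.27, -2.68, -5.65, -11.93, -25.17]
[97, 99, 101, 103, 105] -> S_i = 97 + 2*i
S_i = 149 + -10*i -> [149, 139, 129, 119, 109]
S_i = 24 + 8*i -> [24, 32, 40, 48, 56]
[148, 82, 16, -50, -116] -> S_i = 148 + -66*i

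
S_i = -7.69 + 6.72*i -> [-7.69, -0.97, 5.75, 12.47, 19.19]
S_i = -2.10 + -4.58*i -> [-2.1, -6.68, -11.26, -15.84, -20.42]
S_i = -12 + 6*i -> [-12, -6, 0, 6, 12]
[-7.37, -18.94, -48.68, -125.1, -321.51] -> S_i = -7.37*2.57^i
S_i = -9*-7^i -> [-9, 63, -441, 3087, -21609]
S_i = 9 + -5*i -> [9, 4, -1, -6, -11]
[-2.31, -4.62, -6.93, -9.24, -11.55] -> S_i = -2.31 + -2.31*i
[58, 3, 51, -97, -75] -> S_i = Random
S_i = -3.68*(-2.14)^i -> [-3.68, 7.88, -16.85, 36.07, -77.18]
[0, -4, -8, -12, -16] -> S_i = 0 + -4*i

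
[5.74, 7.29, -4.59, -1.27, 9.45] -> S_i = Random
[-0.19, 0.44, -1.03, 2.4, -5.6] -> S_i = -0.19*(-2.33)^i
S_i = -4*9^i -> [-4, -36, -324, -2916, -26244]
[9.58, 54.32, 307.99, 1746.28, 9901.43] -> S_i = 9.58*5.67^i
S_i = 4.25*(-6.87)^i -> [4.25, -29.2, 200.59, -1378.03, 9467.08]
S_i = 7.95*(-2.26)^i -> [7.95, -17.97, 40.61, -91.77, 207.4]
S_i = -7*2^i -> [-7, -14, -28, -56, -112]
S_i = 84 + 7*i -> [84, 91, 98, 105, 112]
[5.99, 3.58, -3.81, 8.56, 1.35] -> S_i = Random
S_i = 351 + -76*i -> [351, 275, 199, 123, 47]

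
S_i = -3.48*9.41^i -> [-3.48, -32.75, -308.15, -2899.67, -27285.87]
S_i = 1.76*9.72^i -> [1.76, 17.11, 166.28, 1616.26, 15710.06]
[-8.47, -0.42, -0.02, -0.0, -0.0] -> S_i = -8.47*0.05^i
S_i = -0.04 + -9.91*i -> [-0.04, -9.95, -19.86, -29.77, -39.68]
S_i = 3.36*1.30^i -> [3.36, 4.37, 5.68, 7.38, 9.6]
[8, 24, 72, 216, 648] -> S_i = 8*3^i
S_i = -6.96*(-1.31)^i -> [-6.96, 9.12, -11.94, 15.65, -20.5]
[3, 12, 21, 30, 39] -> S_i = 3 + 9*i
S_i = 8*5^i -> [8, 40, 200, 1000, 5000]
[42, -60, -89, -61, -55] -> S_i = Random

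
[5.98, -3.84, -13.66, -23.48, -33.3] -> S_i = 5.98 + -9.82*i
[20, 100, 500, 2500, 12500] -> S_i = 20*5^i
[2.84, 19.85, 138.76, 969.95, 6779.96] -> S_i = 2.84*6.99^i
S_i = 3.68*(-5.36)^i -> [3.68, -19.72, 105.72, -566.69, 3037.43]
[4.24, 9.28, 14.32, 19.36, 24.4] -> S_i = 4.24 + 5.04*i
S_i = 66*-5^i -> [66, -330, 1650, -8250, 41250]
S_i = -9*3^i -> [-9, -27, -81, -243, -729]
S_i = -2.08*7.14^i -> [-2.08, -14.85, -106.04, -757.11, -5405.75]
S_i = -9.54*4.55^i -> [-9.54, -43.41, -197.5, -898.63, -4088.78]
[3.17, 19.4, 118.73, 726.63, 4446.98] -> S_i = 3.17*6.12^i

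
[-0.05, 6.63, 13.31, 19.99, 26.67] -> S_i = -0.05 + 6.68*i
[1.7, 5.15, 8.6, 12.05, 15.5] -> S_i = 1.70 + 3.45*i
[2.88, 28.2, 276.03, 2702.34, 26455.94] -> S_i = 2.88*9.79^i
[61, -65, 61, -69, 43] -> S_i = Random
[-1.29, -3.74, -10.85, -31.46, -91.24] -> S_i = -1.29*2.90^i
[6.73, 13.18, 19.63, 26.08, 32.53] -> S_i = 6.73 + 6.45*i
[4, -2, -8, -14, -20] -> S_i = 4 + -6*i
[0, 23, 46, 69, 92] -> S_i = 0 + 23*i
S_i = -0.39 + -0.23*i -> [-0.39, -0.62, -0.85, -1.08, -1.31]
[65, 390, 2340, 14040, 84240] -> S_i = 65*6^i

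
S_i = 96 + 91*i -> [96, 187, 278, 369, 460]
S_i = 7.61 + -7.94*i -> [7.61, -0.33, -8.27, -16.21, -24.15]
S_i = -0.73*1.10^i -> [-0.73, -0.8, -0.88, -0.97, -1.07]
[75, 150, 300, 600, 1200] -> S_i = 75*2^i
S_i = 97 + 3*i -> [97, 100, 103, 106, 109]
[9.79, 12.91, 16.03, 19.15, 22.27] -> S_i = 9.79 + 3.12*i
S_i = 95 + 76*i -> [95, 171, 247, 323, 399]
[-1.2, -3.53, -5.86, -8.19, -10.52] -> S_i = -1.20 + -2.33*i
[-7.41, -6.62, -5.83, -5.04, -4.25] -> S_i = -7.41 + 0.79*i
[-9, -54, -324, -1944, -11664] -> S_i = -9*6^i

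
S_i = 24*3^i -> [24, 72, 216, 648, 1944]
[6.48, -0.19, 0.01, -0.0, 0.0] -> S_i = 6.48*(-0.03)^i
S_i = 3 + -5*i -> [3, -2, -7, -12, -17]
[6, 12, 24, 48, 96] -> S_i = 6*2^i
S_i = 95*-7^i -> [95, -665, 4655, -32585, 228095]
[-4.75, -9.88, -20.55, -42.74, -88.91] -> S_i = -4.75*2.08^i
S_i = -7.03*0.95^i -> [-7.03, -6.68, -6.34, -6.03, -5.73]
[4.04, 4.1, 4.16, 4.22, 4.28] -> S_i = 4.04 + 0.06*i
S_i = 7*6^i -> [7, 42, 252, 1512, 9072]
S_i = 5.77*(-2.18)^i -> [5.77, -12.58, 27.42, -59.78, 130.32]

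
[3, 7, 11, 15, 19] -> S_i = 3 + 4*i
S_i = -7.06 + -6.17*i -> [-7.06, -13.23, -19.4, -25.57, -31.74]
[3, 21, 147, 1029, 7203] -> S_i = 3*7^i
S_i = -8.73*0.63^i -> [-8.73, -5.5, -3.46, -2.18, -1.38]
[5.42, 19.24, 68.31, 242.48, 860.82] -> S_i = 5.42*3.55^i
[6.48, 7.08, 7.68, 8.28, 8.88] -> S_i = 6.48 + 0.60*i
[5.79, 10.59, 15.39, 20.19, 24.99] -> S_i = 5.79 + 4.80*i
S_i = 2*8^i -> [2, 16, 128, 1024, 8192]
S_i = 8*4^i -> [8, 32, 128, 512, 2048]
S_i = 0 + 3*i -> [0, 3, 6, 9, 12]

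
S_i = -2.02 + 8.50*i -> [-2.02, 6.48, 14.98, 23.48, 31.98]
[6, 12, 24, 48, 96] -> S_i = 6*2^i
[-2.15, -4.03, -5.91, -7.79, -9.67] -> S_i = -2.15 + -1.88*i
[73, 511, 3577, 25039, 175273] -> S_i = 73*7^i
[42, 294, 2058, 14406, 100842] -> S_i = 42*7^i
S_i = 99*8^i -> [99, 792, 6336, 50688, 405504]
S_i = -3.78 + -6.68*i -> [-3.78, -10.46, -17.14, -23.82, -30.5]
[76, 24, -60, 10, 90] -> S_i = Random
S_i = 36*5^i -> [36, 180, 900, 4500, 22500]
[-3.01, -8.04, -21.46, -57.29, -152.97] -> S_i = -3.01*2.67^i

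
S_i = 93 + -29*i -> [93, 64, 35, 6, -23]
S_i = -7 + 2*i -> [-7, -5, -3, -1, 1]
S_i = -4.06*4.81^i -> [-4.06, -19.53, -93.93, -451.82, -2173.23]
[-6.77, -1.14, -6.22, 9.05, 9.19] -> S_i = Random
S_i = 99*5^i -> [99, 495, 2475, 12375, 61875]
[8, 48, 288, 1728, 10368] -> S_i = 8*6^i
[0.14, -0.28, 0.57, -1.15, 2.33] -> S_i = 0.14*(-2.02)^i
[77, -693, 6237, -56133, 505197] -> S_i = 77*-9^i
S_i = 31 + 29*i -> [31, 60, 89, 118, 147]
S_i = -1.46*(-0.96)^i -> [-1.46, 1.4, -1.35, 1.29, -1.24]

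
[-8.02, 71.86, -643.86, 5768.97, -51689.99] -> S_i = -8.02*(-8.96)^i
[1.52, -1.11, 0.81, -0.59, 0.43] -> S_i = 1.52*(-0.73)^i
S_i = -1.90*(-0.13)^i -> [-1.9, 0.25, -0.03, 0.0, -0.0]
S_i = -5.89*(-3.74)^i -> [-5.89, 22.03, -82.39, 308.13, -1152.4]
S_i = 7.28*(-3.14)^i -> [7.28, -22.86, 71.78, -225.38, 707.7]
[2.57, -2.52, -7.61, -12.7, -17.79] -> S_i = 2.57 + -5.09*i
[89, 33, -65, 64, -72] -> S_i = Random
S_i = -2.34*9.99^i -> [-2.34, -23.38, -233.53, -2332.99, -23306.54]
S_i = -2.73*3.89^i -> [-2.73, -10.62, -41.31, -160.7, -625.12]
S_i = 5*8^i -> [5, 40, 320, 2560, 20480]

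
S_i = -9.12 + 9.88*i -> [-9.12, 0.76, 10.64, 20.52, 30.4]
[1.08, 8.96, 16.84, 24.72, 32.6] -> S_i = 1.08 + 7.88*i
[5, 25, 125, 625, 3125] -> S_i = 5*5^i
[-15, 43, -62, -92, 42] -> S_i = Random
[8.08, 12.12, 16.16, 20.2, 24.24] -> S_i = 8.08 + 4.04*i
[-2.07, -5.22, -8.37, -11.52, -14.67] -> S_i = -2.07 + -3.15*i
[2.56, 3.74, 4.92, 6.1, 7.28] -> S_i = 2.56 + 1.18*i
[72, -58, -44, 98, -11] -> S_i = Random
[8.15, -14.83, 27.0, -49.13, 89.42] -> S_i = 8.15*(-1.82)^i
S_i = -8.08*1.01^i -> [-8.08, -8.16, -8.24, -8.32, -8.41]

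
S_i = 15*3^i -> [15, 45, 135, 405, 1215]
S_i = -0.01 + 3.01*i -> [-0.01, 3.0, 6.01, 9.02, 12.03]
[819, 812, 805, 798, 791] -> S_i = 819 + -7*i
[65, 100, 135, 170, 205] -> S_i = 65 + 35*i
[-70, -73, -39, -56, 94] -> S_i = Random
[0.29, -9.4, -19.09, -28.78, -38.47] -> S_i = 0.29 + -9.69*i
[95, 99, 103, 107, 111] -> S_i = 95 + 4*i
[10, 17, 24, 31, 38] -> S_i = 10 + 7*i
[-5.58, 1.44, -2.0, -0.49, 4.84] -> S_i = Random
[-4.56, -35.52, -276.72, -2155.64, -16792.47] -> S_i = -4.56*7.79^i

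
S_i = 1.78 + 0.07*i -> [1.78, 1.85, 1.92, 1.99, 2.06]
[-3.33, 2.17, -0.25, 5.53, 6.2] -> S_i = Random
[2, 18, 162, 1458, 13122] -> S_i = 2*9^i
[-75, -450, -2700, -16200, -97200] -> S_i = -75*6^i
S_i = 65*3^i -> [65, 195, 585, 1755, 5265]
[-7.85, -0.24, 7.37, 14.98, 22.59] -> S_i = -7.85 + 7.61*i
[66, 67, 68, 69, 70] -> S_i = 66 + 1*i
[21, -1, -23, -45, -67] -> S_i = 21 + -22*i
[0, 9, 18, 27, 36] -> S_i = 0 + 9*i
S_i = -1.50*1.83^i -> [-1.5, -2.74, -5.02, -9.19, -16.82]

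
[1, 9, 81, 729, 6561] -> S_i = 1*9^i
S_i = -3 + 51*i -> [-3, 48, 99, 150, 201]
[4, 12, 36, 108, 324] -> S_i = 4*3^i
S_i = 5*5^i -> [5, 25, 125, 625, 3125]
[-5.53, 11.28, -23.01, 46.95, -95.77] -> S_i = -5.53*(-2.04)^i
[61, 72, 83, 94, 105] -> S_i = 61 + 11*i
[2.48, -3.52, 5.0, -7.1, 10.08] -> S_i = 2.48*(-1.42)^i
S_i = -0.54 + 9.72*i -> [-0.54, 9.18, 18.9, 28.62, 38.34]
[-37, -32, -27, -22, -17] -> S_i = -37 + 5*i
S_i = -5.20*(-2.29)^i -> [-5.2, 11.91, -27.27, 62.45, -143.0]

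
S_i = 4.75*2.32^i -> [4.75, 11.02, 25.57, 59.31, 137.61]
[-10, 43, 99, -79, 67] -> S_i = Random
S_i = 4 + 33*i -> [4, 37, 70, 103, 136]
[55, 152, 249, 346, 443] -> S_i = 55 + 97*i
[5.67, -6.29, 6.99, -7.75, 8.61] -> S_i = 5.67*(-1.11)^i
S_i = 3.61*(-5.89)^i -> [3.61, -21.26, 125.24, -737.65, 4344.79]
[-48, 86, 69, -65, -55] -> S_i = Random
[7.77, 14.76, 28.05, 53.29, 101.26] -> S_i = 7.77*1.90^i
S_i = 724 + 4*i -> [724, 728, 732, 736, 740]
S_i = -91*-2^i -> [-91, 182, -364, 728, -1456]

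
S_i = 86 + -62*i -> [86, 24, -38, -100, -162]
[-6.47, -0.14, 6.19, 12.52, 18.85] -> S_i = -6.47 + 6.33*i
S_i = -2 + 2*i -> [-2, 0, 2, 4, 6]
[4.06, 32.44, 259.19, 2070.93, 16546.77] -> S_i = 4.06*7.99^i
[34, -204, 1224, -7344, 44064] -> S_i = 34*-6^i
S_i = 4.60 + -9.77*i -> [4.6, -5.17, -14.94, -24.71, -34.48]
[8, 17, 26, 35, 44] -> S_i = 8 + 9*i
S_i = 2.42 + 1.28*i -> [2.42, 3.7, 4.98, 6.26, 7.54]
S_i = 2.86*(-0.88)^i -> [2.86, -2.52, 2.21, -1.95, 1.72]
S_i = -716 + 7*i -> [-716, -709, -702, -695, -688]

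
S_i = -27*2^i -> [-27, -54, -108, -216, -432]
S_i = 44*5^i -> [44, 220, 1100, 5500, 27500]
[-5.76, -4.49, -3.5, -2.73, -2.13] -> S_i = -5.76*0.78^i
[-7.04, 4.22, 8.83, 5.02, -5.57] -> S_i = Random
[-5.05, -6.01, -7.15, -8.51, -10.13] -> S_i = -5.05*1.19^i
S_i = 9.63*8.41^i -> [9.63, 80.99, 681.11, 5728.15, 48173.73]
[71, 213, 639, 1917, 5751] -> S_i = 71*3^i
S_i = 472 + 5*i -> [472, 477, 482, 487, 492]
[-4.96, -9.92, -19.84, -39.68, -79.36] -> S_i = -4.96*2.00^i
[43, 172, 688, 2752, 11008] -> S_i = 43*4^i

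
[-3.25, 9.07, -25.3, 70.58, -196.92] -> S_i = -3.25*(-2.79)^i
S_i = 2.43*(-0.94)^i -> [2.43, -2.28, 2.15, -2.02, 1.9]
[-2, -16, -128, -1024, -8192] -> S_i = -2*8^i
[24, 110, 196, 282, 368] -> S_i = 24 + 86*i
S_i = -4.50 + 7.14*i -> [-4.5, 2.64, 9.78, 16.92, 24.06]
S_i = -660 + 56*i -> [-660, -604, -548, -492, -436]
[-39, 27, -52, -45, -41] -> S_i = Random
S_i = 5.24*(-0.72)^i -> [5.24, -3.77, 2.72, -1.96, 1.41]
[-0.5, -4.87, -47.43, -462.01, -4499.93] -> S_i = -0.50*9.74^i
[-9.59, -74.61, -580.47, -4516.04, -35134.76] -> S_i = -9.59*7.78^i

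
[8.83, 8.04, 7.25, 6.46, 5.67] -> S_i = 8.83 + -0.79*i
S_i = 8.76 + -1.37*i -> [8.76, 7.39, 6.02, 4.65, 3.28]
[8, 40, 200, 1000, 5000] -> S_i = 8*5^i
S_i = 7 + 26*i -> [7, 33, 59, 85, 111]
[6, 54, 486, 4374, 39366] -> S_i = 6*9^i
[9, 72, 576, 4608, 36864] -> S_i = 9*8^i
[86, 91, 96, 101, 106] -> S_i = 86 + 5*i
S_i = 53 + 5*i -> [53, 58, 63, 68, 73]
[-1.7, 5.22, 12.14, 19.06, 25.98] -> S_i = -1.70 + 6.92*i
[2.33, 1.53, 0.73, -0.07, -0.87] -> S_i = 2.33 + -0.80*i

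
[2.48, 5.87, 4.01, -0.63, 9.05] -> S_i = Random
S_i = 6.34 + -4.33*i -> [6.34, 2.01, -2.32, -6.65, -10.98]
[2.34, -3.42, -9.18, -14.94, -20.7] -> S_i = 2.34 + -5.76*i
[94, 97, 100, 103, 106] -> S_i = 94 + 3*i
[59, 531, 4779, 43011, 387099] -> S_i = 59*9^i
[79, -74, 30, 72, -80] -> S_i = Random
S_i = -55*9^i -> [-55, -495, -4455, -40095, -360855]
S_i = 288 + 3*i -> [288, 291, 294, 297, 300]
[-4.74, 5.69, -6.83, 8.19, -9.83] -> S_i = -4.74*(-1.20)^i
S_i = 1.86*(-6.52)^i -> [1.86, -12.13, 79.07, -515.53, 3361.27]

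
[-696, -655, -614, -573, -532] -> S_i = -696 + 41*i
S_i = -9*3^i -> [-9, -27, -81, -243, -729]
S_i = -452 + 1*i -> [-452, -451, -450, -449, -448]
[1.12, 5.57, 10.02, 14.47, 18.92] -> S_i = 1.12 + 4.45*i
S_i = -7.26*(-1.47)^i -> [-7.26, 10.67, -15.69, 23.06, -33.9]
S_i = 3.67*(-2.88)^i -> [3.67, -10.57, 30.44, -87.67, 252.49]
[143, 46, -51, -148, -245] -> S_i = 143 + -97*i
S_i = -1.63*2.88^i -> [-1.63, -4.69, -13.52, -38.94, -112.14]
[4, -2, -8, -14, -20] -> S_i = 4 + -6*i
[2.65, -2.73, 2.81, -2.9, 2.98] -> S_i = 2.65*(-1.03)^i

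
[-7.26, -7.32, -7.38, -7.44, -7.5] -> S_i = -7.26 + -0.06*i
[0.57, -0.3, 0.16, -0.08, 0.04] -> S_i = 0.57*(-0.53)^i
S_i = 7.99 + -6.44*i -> [7.99, 1.55, -4.89, -11.33, -17.77]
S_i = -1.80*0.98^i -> [-1.8, -1.76, -1.73, -1.69, -1.66]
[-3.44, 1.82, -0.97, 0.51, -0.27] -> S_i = -3.44*(-0.53)^i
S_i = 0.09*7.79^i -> [0.09, 0.7, 5.46, 42.55, 331.43]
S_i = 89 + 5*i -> [89, 94, 99, 104, 109]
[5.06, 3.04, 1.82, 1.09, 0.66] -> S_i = 5.06*0.60^i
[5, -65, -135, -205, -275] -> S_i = 5 + -70*i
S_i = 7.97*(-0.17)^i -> [7.97, -1.35, 0.23, -0.04, 0.01]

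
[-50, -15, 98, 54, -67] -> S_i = Random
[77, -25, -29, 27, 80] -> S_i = Random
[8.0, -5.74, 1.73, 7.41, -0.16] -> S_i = Random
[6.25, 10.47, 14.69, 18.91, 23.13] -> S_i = 6.25 + 4.22*i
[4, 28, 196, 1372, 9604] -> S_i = 4*7^i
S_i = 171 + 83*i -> [171, 254, 337, 420, 503]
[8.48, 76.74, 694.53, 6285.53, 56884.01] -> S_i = 8.48*9.05^i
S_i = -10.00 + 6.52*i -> [-10.0, -3.48, 3.04, 9.56, 16.08]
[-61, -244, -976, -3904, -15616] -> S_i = -61*4^i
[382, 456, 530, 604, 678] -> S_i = 382 + 74*i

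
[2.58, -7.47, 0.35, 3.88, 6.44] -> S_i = Random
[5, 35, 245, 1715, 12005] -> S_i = 5*7^i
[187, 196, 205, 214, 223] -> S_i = 187 + 9*i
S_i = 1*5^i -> [1, 5, 25, 125, 625]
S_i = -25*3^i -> [-25, -75, -225, -675, -2025]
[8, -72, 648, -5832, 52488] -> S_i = 8*-9^i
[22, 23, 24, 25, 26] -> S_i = 22 + 1*i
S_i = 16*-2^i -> [16, -32, 64, -128, 256]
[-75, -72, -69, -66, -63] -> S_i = -75 + 3*i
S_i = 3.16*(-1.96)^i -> [3.16, -6.19, 12.14, -23.79, 46.63]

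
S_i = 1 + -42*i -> [1, -41, -83, -125, -167]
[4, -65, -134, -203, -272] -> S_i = 4 + -69*i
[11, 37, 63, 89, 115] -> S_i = 11 + 26*i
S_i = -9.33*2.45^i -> [-9.33, -22.86, -56.0, -137.21, -336.16]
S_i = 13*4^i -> [13, 52, 208, 832, 3328]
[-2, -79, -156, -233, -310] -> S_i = -2 + -77*i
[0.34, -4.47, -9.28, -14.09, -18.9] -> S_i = 0.34 + -4.81*i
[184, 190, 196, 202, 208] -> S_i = 184 + 6*i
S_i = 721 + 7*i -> [721, 728, 735, 742, 749]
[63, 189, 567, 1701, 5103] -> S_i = 63*3^i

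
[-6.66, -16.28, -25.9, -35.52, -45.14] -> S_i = -6.66 + -9.62*i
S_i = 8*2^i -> [8, 16, 32, 64, 128]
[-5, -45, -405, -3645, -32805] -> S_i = -5*9^i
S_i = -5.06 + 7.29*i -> [-5.06, 2.23, 9.52, 16.81, 24.1]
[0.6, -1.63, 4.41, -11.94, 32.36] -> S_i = 0.60*(-2.71)^i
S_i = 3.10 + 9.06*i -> [3.1, 12.16, 21.22, 30.28, 39.34]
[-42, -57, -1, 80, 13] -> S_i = Random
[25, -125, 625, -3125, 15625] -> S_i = 25*-5^i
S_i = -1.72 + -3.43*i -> [-1.72, -5.15, -8.58, -12.01, -15.44]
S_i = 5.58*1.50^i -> [5.58, 8.37, 12.56, 18.83, 28.25]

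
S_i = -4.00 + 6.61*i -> [-4.0, 2.61, 9.22, 15.83, 22.44]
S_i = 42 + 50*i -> [42, 92, 142, 192, 242]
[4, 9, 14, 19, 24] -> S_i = 4 + 5*i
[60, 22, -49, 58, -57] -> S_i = Random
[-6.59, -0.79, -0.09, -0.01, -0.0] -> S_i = -6.59*0.12^i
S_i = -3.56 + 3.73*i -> [-3.56, 0.17, 3.9, 7.63, 11.36]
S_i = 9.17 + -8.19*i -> [9.17, 0.98, -7.21, -15.4, -23.59]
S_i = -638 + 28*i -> [-638, -610, -582, -554, -526]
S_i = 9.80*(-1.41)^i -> [9.8, -13.82, 19.48, -27.47, 38.73]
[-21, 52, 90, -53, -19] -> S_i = Random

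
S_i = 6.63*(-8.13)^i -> [6.63, -53.9, 438.22, -3562.75, 28965.15]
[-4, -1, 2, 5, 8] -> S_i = -4 + 3*i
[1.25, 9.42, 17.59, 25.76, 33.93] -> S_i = 1.25 + 8.17*i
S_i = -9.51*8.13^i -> [-9.51, -77.32, -628.58, -5110.37, -41547.29]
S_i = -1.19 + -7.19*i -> [-1.19, -8.38, -15.57, -22.76, -29.95]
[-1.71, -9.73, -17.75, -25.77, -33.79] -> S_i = -1.71 + -8.02*i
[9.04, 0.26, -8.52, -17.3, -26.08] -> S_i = 9.04 + -8.78*i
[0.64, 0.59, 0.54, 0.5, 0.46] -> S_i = 0.64*0.92^i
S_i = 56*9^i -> [56, 504, 4536, 40824, 367416]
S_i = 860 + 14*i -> [860, 874, 888, 902, 916]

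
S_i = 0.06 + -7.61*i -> [0.06, -7.55, -15.16, -22.77, -30.38]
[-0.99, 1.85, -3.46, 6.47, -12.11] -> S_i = -0.99*(-1.87)^i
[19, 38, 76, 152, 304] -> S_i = 19*2^i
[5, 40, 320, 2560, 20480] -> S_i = 5*8^i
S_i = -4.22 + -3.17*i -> [-4.22, -7.39, -10.56, -13.73, -16.9]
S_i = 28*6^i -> [28, 168, 1008, 6048, 36288]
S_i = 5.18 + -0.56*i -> [5.18, 4.62, 4.06, 3.5, 2.94]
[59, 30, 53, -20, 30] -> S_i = Random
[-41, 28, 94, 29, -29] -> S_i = Random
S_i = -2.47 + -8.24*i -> [-2.47, -10.71, -18.95, -27.19, -35.43]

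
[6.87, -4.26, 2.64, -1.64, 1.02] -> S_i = 6.87*(-0.62)^i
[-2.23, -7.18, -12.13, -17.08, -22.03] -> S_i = -2.23 + -4.95*i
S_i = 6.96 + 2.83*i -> [6.96, 9.79, 12.62, 15.45, 18.28]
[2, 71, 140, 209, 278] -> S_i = 2 + 69*i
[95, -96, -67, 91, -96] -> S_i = Random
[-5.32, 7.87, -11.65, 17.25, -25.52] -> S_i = -5.32*(-1.48)^i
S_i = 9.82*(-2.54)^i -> [9.82, -24.94, 63.35, -160.92, 408.74]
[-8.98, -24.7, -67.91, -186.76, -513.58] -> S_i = -8.98*2.75^i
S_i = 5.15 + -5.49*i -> [5.15, -0.34, -5.83, -11.32, -16.81]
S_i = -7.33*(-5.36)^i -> [-7.33, 39.29, -210.59, 1128.75, -6050.11]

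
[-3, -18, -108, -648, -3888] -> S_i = -3*6^i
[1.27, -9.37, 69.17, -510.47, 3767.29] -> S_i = 1.27*(-7.38)^i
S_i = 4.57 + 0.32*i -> [4.57, 4.89, 5.21, 5.53, 5.85]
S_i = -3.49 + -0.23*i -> [-3.49, -3.72, -3.95, -4.18, -4.41]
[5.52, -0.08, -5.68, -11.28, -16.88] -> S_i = 5.52 + -5.60*i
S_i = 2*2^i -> [2, 4, 8, 16, 32]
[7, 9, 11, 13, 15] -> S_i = 7 + 2*i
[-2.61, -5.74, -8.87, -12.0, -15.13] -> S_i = -2.61 + -3.13*i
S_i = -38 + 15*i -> [-38, -23, -8, 7, 22]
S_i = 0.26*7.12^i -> [0.26, 1.85, 13.18, 93.85, 668.18]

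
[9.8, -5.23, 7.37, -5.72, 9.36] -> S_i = Random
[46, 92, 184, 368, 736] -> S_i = 46*2^i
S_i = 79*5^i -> [79, 395, 1975, 9875, 49375]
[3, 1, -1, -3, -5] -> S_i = 3 + -2*i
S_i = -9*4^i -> [-9, -36, -144, -576, -2304]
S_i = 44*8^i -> [44, 352, 2816, 22528, 180224]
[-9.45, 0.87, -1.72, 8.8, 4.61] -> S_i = Random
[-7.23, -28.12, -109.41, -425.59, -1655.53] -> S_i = -7.23*3.89^i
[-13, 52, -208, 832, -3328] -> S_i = -13*-4^i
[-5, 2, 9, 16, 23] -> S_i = -5 + 7*i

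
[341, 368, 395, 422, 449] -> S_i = 341 + 27*i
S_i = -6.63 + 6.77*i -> [-6.63, 0.14, 6.91, 13.68, 20.45]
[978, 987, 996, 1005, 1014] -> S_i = 978 + 9*i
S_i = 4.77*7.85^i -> [4.77, 37.44, 293.94, 2307.42, 18113.28]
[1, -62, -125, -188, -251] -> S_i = 1 + -63*i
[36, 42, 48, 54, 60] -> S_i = 36 + 6*i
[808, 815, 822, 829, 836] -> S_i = 808 + 7*i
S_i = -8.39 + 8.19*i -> [-8.39, -0.2, 7.99, 16.18, 24.37]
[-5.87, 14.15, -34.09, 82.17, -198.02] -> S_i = -5.87*(-2.41)^i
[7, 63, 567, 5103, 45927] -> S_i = 7*9^i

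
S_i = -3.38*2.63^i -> [-3.38, -8.89, -23.38, -61.49, -161.71]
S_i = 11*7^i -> [11, 77, 539, 3773, 26411]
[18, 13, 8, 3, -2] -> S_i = 18 + -5*i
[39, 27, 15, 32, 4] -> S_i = Random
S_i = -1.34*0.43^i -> [-1.34, -0.58, -0.25, -0.11, -0.05]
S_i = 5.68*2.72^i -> [5.68, 15.45, 42.02, 114.3, 310.9]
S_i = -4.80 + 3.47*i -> [-4.8, -1.33, 2.14, 5.61, 9.08]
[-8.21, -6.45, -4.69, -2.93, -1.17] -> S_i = -8.21 + 1.76*i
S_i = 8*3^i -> [8, 24, 72, 216, 648]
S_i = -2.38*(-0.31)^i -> [-2.38, 0.74, -0.23, 0.07, -0.02]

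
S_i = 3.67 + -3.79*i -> [3.67, -0.12, -3.91, -7.7, -11.49]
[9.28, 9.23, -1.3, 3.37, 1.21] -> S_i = Random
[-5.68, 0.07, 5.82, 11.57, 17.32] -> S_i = -5.68 + 5.75*i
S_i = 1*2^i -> [1, 2, 4, 8, 16]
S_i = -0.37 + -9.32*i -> [-0.37, -9.69, -19.01, -28.33, -37.65]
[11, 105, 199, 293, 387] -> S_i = 11 + 94*i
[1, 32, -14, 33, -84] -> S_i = Random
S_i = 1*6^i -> [1, 6, 36, 216, 1296]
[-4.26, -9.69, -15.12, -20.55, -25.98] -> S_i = -4.26 + -5.43*i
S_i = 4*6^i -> [4, 24, 144, 864, 5184]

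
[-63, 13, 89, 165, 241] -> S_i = -63 + 76*i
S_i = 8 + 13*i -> [8, 21, 34, 47, 60]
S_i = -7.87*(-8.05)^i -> [-7.87, 63.35, -510.0, 4105.47, -33048.99]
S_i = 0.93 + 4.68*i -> [0.93, 5.61, 10.29, 14.97, 19.65]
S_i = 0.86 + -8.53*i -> [0.86, -7.67, -16.2, -24.73, -33.26]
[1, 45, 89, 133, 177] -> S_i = 1 + 44*i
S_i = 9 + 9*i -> [9, 18, 27, 36, 45]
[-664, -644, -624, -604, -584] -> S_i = -664 + 20*i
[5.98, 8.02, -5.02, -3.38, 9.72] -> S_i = Random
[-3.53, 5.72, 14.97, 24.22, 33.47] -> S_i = -3.53 + 9.25*i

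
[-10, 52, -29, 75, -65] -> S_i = Random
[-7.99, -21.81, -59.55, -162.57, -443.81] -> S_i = -7.99*2.73^i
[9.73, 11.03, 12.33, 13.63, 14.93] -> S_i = 9.73 + 1.30*i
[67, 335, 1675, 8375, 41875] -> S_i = 67*5^i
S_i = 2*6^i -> [2, 12, 72, 432, 2592]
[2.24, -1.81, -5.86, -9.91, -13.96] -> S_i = 2.24 + -4.05*i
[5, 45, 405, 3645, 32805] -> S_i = 5*9^i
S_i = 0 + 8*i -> [0, 8, 16, 24, 32]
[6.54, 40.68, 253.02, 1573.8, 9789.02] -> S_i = 6.54*6.22^i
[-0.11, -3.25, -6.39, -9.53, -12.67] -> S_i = -0.11 + -3.14*i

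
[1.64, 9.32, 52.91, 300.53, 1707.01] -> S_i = 1.64*5.68^i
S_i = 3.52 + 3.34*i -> [3.52, 6.86, 10.2, 13.54, 16.88]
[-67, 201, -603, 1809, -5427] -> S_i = -67*-3^i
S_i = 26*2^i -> [26, 52, 104, 208, 416]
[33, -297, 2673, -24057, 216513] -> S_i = 33*-9^i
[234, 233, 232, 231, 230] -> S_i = 234 + -1*i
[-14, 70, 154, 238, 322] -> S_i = -14 + 84*i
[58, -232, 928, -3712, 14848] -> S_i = 58*-4^i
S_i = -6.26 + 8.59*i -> [-6.26, 2.33, 10.92, 19.51, 28.1]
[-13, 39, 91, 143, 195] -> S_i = -13 + 52*i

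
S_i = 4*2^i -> [4, 8, 16, 32, 64]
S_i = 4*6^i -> [4, 24, 144, 864, 5184]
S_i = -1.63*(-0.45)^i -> [-1.63, 0.73, -0.33, 0.15, -0.07]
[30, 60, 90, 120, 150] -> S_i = 30 + 30*i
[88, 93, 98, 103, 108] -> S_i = 88 + 5*i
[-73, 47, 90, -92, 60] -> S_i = Random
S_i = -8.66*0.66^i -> [-8.66, -5.72, -3.77, -2.49, -1.64]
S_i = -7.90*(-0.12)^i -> [-7.9, 0.95, -0.11, 0.01, -0.0]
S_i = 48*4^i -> [48, 192, 768, 3072, 12288]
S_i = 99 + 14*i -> [99, 113, 127, 141, 155]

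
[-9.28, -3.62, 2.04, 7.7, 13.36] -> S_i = -9.28 + 5.66*i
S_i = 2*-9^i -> [2, -18, 162, -1458, 13122]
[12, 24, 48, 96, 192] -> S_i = 12*2^i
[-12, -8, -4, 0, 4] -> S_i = -12 + 4*i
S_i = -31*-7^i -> [-31, 217, -1519, 10633, -74431]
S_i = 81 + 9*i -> [81, 90, 99, 108, 117]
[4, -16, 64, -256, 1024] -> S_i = 4*-4^i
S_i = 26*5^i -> [26, 130, 650, 3250, 16250]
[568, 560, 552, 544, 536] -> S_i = 568 + -8*i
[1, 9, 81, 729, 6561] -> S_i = 1*9^i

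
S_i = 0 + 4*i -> [0, 4, 8, 12, 16]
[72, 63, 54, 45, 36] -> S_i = 72 + -9*i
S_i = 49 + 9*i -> [49, 58, 67, 76, 85]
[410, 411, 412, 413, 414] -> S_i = 410 + 1*i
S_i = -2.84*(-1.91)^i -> [-2.84, 5.42, -10.36, 19.79, -37.8]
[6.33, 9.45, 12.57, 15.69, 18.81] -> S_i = 6.33 + 3.12*i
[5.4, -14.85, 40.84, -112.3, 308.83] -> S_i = 5.40*(-2.75)^i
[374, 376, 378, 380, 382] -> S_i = 374 + 2*i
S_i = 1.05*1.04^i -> [1.05, 1.09, 1.14, 1.18, 1.23]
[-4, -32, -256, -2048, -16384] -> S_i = -4*8^i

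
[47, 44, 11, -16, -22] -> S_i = Random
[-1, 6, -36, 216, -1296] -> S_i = -1*-6^i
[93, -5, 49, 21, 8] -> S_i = Random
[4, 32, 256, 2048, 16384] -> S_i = 4*8^i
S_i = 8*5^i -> [8, 40, 200, 1000, 5000]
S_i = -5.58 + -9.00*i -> [-5.58, -14.58, -23.58, -32.58, -41.58]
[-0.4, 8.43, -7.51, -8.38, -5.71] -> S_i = Random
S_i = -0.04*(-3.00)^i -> [-0.04, 0.12, -0.36, 1.08, -3.24]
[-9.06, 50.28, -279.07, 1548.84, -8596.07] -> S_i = -9.06*(-5.55)^i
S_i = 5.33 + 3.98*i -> [5.33, 9.31, 13.29, 17.27, 21.25]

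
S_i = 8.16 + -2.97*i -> [8.16, 5.19, 2.22, -0.75, -3.72]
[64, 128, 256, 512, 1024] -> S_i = 64*2^i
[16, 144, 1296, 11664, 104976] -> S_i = 16*9^i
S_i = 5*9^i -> [5, 45, 405, 3645, 32805]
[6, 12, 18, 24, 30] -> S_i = 6 + 6*i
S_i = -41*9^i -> [-41, -369, -3321, -29889, -269001]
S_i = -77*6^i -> [-77, -462, -2772, -16632, -99792]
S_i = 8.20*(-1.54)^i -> [8.2, -12.63, 19.45, -29.95, 46.12]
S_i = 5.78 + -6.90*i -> [5.78, -1.12, -8.02, -14.92, -21.82]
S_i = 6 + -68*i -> [6, -62, -130, -198, -266]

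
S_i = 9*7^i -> [9, 63, 441, 3087, 21609]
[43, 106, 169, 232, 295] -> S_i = 43 + 63*i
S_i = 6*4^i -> [6, 24, 96, 384, 1536]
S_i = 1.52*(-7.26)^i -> [1.52, -11.04, 80.12, -581.64, 4222.7]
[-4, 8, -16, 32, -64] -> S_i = -4*-2^i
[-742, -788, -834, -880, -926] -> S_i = -742 + -46*i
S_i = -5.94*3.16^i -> [-5.94, -18.77, -59.31, -187.43, -592.29]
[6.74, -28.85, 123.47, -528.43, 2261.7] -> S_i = 6.74*(-4.28)^i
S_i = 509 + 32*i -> [509, 541, 573, 605, 637]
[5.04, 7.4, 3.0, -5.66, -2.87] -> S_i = Random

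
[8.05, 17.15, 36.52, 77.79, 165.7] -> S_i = 8.05*2.13^i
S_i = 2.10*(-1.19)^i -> [2.1, -2.5, 2.97, -3.54, 4.21]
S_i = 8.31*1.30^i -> [8.31, 10.8, 14.04, 18.26, 23.73]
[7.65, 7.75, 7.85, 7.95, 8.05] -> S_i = 7.65 + 0.10*i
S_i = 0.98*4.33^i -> [0.98, 4.24, 18.37, 79.56, 344.49]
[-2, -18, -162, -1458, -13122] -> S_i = -2*9^i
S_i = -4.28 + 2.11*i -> [-4.28, -2.17, -0.06, 2.05, 4.16]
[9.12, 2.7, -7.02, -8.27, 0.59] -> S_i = Random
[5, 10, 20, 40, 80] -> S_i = 5*2^i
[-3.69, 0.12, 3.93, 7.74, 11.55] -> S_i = -3.69 + 3.81*i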